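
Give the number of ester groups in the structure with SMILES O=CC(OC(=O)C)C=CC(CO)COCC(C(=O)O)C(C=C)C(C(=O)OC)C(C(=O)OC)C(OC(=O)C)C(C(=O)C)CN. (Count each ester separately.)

4

Working along the chain:
  OHC: terminal –CHO: carbonyl C bonded to H and C → aldehyde.
  CH(OCOCH3): pendant –OC(=O)CH3: an acyloxy group → ester.
  CH=CH: C=C double bond → alkene.
  CH(CH2OH): pendant –CH2OH on an sp³ backbone C → alcohol.
  CH2OCH2: C–O–C with sp³ carbons on both sides and no adjacent C=O → ether.
  CH(COOH): pendant –COOH: carbonyl C bonded to C and –OH → carboxylic acid.
  CH(CH=CH2): pendant –CH=CH2: C=C double bond → alkene.
  CH(COOCH3): pendant –COOCH3: carbonyl C bonded to C and –OCH3 → ester.
  CH(COOCH3): pendant –COOCH3: carbonyl C bonded to C and –OCH3 → ester.
  CH(OCOCH3): pendant –OC(=O)CH3: an acyloxy group → ester.
  CH(COCH3): pendant –COCH3: carbonyl C bonded to two carbons → ketone.
  CH2NH2: –NH2 on an sp³ carbon with no adjacent C=O → amine.
Ester appears at: CH(OCOCH3), CH(COOCH3), CH(COOCH3), CH(OCOCH3) → 4.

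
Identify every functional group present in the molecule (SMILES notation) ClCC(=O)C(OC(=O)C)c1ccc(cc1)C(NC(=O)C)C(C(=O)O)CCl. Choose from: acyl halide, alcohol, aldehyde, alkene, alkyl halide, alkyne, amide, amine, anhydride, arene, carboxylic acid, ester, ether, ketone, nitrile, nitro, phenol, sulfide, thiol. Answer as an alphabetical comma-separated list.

alkyl halide, amide, arene, carboxylic acid, ester, ketone

Taking each segment in turn:
  ClCH2: halogen on an sp³ carbon → alkyl halide.
  CO: –C(=O)– with carbon on both sides → ketone.
  CH(OCOCH3): pendant –OC(=O)CH3: an acyloxy group → ester.
  C6H4: para-disubstituted benzene ring → arene.
  CH(NHCOCH3): pendant –NHC(=O)CH3: N bonded to a carbonyl → amide (not amine).
  CH(COOH): pendant –COOH: carbonyl C bonded to C and –OH → carboxylic acid.
  CH2Cl: halogen on an sp³ carbon → alkyl halide.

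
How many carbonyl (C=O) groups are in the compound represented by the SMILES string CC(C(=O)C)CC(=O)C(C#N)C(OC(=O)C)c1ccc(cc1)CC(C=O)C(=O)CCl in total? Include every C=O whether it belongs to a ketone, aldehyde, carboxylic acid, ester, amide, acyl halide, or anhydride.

5

CH(COCH3): ketone, 1 C=O (running total 1).
CO: ketone, 1 C=O (running total 2).
CH(OCOCH3): ester, 1 C=O (running total 3).
CH(CHO): aldehyde, 1 C=O (running total 4).
CO: ketone, 1 C=O (running total 5).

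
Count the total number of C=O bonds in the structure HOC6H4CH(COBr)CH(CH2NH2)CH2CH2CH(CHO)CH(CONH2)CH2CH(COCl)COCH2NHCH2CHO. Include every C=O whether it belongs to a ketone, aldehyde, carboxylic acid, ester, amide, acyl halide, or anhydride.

6

CH(COBr): acyl halide, 1 C=O (running total 1).
CH(CHO): aldehyde, 1 C=O (running total 2).
CH(CONH2): amide, 1 C=O (running total 3).
CH(COCl): acyl halide, 1 C=O (running total 4).
CO: ketone, 1 C=O (running total 5).
CHO: aldehyde, 1 C=O (running total 6).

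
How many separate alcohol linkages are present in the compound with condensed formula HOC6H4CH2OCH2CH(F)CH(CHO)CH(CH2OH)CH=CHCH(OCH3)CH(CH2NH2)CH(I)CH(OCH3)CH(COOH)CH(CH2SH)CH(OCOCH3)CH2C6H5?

1

–OH attached directly to an aromatic ring → phenol (not alcohol); the ring itself is an arene.
C–O–C with sp³ carbons on both sides and no adjacent C=O → ether.
halogen on an sp³ carbon → alkyl halide.
pendant –CHO: carbonyl C bonded to C and H → aldehyde.
pendant –CH2OH on an sp³ backbone C → alcohol.
C=C double bond → alkene.
pendant –OCH3: C–O–C with sp³ C, no adjacent C=O → ether.
pendant –CH2NH2: N on sp³ C, no adjacent C=O → amine.
halogen on an sp³ carbon → alkyl halide.
pendant –OCH3: C–O–C with sp³ C, no adjacent C=O → ether.
pendant –COOH: carbonyl C bonded to C and –OH → carboxylic acid.
pendant –CH2SH → thiol.
pendant –OC(=O)CH3: an acyloxy group → ester.
–C6H5 phenyl ring → arene.
Alcohol appears at: CH(CH2OH) → 1.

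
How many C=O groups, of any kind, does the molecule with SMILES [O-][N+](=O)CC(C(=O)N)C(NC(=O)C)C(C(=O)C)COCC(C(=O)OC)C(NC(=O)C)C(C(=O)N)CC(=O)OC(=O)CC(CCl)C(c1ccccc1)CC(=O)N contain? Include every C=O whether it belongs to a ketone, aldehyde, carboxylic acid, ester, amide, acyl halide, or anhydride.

CH(CONH2): amide, 1 C=O (running total 1).
CH(NHCOCH3): amide, 1 C=O (running total 2).
CH(COCH3): ketone, 1 C=O (running total 3).
CH(COOCH3): ester, 1 C=O (running total 4).
CH(NHCOCH3): amide, 1 C=O (running total 5).
CH(CONH2): amide, 1 C=O (running total 6).
CH2CO-O-COCH2: anhydride, 2 C=O (running total 8).
CONH2: amide, 1 C=O (running total 9).

9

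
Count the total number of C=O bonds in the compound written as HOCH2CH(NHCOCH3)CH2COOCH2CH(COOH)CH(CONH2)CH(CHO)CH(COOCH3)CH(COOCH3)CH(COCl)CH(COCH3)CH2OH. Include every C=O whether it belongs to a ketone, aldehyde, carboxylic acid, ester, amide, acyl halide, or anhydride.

9

CH(NHCOCH3): amide, 1 C=O (running total 1).
CH2COOCH2: ester, 1 C=O (running total 2).
CH(COOH): carboxylic acid, 1 C=O (running total 3).
CH(CONH2): amide, 1 C=O (running total 4).
CH(CHO): aldehyde, 1 C=O (running total 5).
CH(COOCH3): ester, 1 C=O (running total 6).
CH(COOCH3): ester, 1 C=O (running total 7).
CH(COCl): acyl halide, 1 C=O (running total 8).
CH(COCH3): ketone, 1 C=O (running total 9).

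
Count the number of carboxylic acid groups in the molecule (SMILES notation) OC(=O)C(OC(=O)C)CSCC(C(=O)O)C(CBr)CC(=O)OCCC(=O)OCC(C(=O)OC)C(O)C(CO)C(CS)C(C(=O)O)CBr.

3

–COOH: carbonyl C bonded to –OH and C → carboxylic acid (the –OH is not a separate alcohol).
pendant –OC(=O)CH3: an acyloxy group → ester.
C–S–C linkage → sulfide (thioether).
pendant –COOH: carbonyl C bonded to C and –OH → carboxylic acid.
pendant –CH2X: halogen on sp³ carbon → alkyl halide.
–C(=O)–O–C with C on the carbonyl side → ester.
–C(=O)–O–C with C on the carbonyl side → ester.
pendant –COOCH3: carbonyl C bonded to C and –OCH3 → ester.
–OH on an sp³ carbon → alcohol (secondary).
pendant –CH2OH on an sp³ backbone C → alcohol.
pendant –CH2SH → thiol.
pendant –COOH: carbonyl C bonded to C and –OH → carboxylic acid.
halogen on an sp³ carbon → alkyl halide.
Carboxylic acid appears at: HOOC, CH(COOH), CH(COOH) → 3.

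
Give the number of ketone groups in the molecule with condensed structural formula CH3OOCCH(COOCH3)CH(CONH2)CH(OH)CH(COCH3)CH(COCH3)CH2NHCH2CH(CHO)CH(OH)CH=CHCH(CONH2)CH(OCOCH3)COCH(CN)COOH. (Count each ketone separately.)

Taking each segment in turn:
  CH3OOC: CH3O–C(=O)–: carbonyl C bonded to C and to –OCH3 → ester (not ketone + ether).
  CH(COOCH3): pendant –COOCH3: carbonyl C bonded to C and –OCH3 → ester.
  CH(CONH2): pendant –CONH2: carbonyl C bonded to C and N → amide.
  CH(OH): –OH on an sp³ carbon → alcohol (secondary).
  CH(COCH3): pendant –COCH3: carbonyl C bonded to two carbons → ketone.
  CH(COCH3): pendant –COCH3: carbonyl C bonded to two carbons → ketone.
  CH2NHCH2: C–N–C with sp³ carbons and no adjacent C=O → amine (secondary).
  CH(CHO): pendant –CHO: carbonyl C bonded to C and H → aldehyde.
  CH(OH): –OH on an sp³ carbon → alcohol (secondary).
  CH=CH: C=C double bond → alkene.
  CH(CONH2): pendant –CONH2: carbonyl C bonded to C and N → amide.
  CH(OCOCH3): pendant –OC(=O)CH3: an acyloxy group → ester.
  CO: –C(=O)– with carbon on both sides → ketone.
  CH(CN): pendant –C≡N: nitrile.
  COOH: –COOH: carbonyl C bonded to –OH and C → carboxylic acid (the –OH is not a separate alcohol).
Ketone appears at: CH(COCH3), CH(COCH3), CO → 3.

3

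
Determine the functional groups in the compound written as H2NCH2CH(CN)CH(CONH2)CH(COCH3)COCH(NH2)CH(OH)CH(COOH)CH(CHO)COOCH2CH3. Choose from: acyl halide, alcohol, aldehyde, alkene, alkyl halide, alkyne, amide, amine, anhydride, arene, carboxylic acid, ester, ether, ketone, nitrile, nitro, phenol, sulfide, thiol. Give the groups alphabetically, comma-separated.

alcohol, aldehyde, amide, amine, carboxylic acid, ester, ketone, nitrile

Reading the structure from left to right:
  H2NCH2: –NH2 on an sp³ carbon with no adjacent C=O → amine.
  CH(CN): pendant –C≡N: nitrile.
  CH(CONH2): pendant –CONH2: carbonyl C bonded to C and N → amide.
  CH(COCH3): pendant –COCH3: carbonyl C bonded to two carbons → ketone.
  CO: –C(=O)– with carbon on both sides → ketone.
  CH(NH2): –NH2 on an sp³ carbon with no adjacent C=O → amine.
  CH(OH): –OH on an sp³ carbon → alcohol (secondary).
  CH(COOH): pendant –COOH: carbonyl C bonded to C and –OH → carboxylic acid.
  CH(CHO): pendant –CHO: carbonyl C bonded to C and H → aldehyde.
  COOCH2CH3: –C(=O)OCH2CH3: carbonyl C bonded to C and to –OEt → ester.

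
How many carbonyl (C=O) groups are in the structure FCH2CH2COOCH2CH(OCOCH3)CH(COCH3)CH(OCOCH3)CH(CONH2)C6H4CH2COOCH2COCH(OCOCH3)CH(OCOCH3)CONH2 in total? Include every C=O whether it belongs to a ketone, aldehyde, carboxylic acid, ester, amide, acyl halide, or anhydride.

10

CH2COOCH2: ester, 1 C=O (running total 1).
CH(OCOCH3): ester, 1 C=O (running total 2).
CH(COCH3): ketone, 1 C=O (running total 3).
CH(OCOCH3): ester, 1 C=O (running total 4).
CH(CONH2): amide, 1 C=O (running total 5).
CH2COOCH2: ester, 1 C=O (running total 6).
CO: ketone, 1 C=O (running total 7).
CH(OCOCH3): ester, 1 C=O (running total 8).
CH(OCOCH3): ester, 1 C=O (running total 9).
CONH2: amide, 1 C=O (running total 10).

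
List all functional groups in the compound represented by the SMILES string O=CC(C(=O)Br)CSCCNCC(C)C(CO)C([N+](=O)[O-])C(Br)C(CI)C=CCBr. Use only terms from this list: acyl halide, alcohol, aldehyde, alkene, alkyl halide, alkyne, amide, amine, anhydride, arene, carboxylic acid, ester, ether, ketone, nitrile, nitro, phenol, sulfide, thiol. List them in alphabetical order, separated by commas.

acyl halide, alcohol, aldehyde, alkene, alkyl halide, amine, nitro, sulfide

Working along the chain:
  OHC: terminal –CHO: carbonyl C bonded to H and C → aldehyde.
  CH(COBr): pendant –C(=O)X: carbonyl C bonded to C and halogen → acyl halide.
  CH2SCH2: C–S–C linkage → sulfide (thioether).
  CH2NHCH2: C–N–C with sp³ carbons and no adjacent C=O → amine (secondary).
  CH(CH2OH): pendant –CH2OH on an sp³ backbone C → alcohol.
  CH(NO2): –NO2 on an sp³ carbon → nitro (the N=O is not a carbonyl).
  CH(Br): halogen on an sp³ carbon → alkyl halide.
  CH(CH2I): pendant –CH2X: halogen on sp³ carbon → alkyl halide.
  CH=CH: C=C double bond → alkene.
  CH2Br: halogen on an sp³ carbon → alkyl halide.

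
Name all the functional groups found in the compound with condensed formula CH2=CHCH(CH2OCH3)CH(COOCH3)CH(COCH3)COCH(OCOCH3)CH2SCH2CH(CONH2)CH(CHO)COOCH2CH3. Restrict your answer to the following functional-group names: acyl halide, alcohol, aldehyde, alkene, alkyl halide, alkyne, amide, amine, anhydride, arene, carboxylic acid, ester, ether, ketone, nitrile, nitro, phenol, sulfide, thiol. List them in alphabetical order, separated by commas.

C=C double bond → alkene.
pendant –CH2OCH3: C–O–C linkage → ether.
pendant –COOCH3: carbonyl C bonded to C and –OCH3 → ester.
pendant –COCH3: carbonyl C bonded to two carbons → ketone.
–C(=O)– with carbon on both sides → ketone.
pendant –OC(=O)CH3: an acyloxy group → ester.
C–S–C linkage → sulfide (thioether).
pendant –CONH2: carbonyl C bonded to C and N → amide.
pendant –CHO: carbonyl C bonded to C and H → aldehyde.
–C(=O)OCH2CH3: carbonyl C bonded to C and to –OEt → ester.

aldehyde, alkene, amide, ester, ether, ketone, sulfide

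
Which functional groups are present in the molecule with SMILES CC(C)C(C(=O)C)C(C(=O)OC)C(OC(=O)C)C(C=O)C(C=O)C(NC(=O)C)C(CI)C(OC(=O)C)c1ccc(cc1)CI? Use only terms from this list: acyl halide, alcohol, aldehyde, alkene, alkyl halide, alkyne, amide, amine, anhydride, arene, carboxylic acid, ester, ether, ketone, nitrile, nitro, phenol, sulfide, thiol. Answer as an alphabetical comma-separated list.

Working along the chain:
  CH(COCH3): pendant –COCH3: carbonyl C bonded to two carbons → ketone.
  CH(COOCH3): pendant –COOCH3: carbonyl C bonded to C and –OCH3 → ester.
  CH(OCOCH3): pendant –OC(=O)CH3: an acyloxy group → ester.
  CH(CHO): pendant –CHO: carbonyl C bonded to C and H → aldehyde.
  CH(CHO): pendant –CHO: carbonyl C bonded to C and H → aldehyde.
  CH(NHCOCH3): pendant –NHC(=O)CH3: N bonded to a carbonyl → amide (not amine).
  CH(CH2I): pendant –CH2X: halogen on sp³ carbon → alkyl halide.
  CH(OCOCH3): pendant –OC(=O)CH3: an acyloxy group → ester.
  C6H4: para-disubstituted benzene ring → arene.
  CH2I: halogen on an sp³ carbon → alkyl halide.

aldehyde, alkyl halide, amide, arene, ester, ketone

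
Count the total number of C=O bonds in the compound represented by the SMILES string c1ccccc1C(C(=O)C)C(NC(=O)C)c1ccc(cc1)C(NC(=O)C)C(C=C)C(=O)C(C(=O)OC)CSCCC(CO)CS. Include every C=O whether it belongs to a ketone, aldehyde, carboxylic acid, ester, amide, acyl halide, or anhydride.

5

CH(COCH3): ketone, 1 C=O (running total 1).
CH(NHCOCH3): amide, 1 C=O (running total 2).
CH(NHCOCH3): amide, 1 C=O (running total 3).
CO: ketone, 1 C=O (running total 4).
CH(COOCH3): ester, 1 C=O (running total 5).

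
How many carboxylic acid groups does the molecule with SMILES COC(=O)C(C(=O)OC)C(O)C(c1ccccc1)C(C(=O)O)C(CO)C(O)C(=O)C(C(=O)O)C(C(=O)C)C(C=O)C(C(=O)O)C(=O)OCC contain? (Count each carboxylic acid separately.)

Taking each segment in turn:
  CH3OOC: CH3O–C(=O)–: carbonyl C bonded to C and to –OCH3 → ester (not ketone + ether).
  CH(COOCH3): pendant –COOCH3: carbonyl C bonded to C and –OCH3 → ester.
  CH(OH): –OH on an sp³ carbon → alcohol (secondary).
  CH(C6H5): pendant –C6H5: benzene ring → arene.
  CH(COOH): pendant –COOH: carbonyl C bonded to C and –OH → carboxylic acid.
  CH(CH2OH): pendant –CH2OH on an sp³ backbone C → alcohol.
  CH(OH): –OH on an sp³ carbon → alcohol (secondary).
  CO: –C(=O)– with carbon on both sides → ketone.
  CH(COOH): pendant –COOH: carbonyl C bonded to C and –OH → carboxylic acid.
  CH(COCH3): pendant –COCH3: carbonyl C bonded to two carbons → ketone.
  CH(CHO): pendant –CHO: carbonyl C bonded to C and H → aldehyde.
  CH(COOH): pendant –COOH: carbonyl C bonded to C and –OH → carboxylic acid.
  COOCH2CH3: –C(=O)OCH2CH3: carbonyl C bonded to C and to –OEt → ester.
Carboxylic acid appears at: CH(COOH), CH(COOH), CH(COOH) → 3.

3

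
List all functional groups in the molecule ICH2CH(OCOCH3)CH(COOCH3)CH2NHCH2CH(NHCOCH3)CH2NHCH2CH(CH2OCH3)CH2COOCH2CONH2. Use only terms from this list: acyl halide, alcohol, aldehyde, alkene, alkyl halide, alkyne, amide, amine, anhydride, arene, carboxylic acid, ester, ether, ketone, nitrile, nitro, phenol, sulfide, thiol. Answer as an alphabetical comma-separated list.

alkyl halide, amide, amine, ester, ether

Reading the structure from left to right:
  ICH2: halogen on an sp³ carbon → alkyl halide.
  CH(OCOCH3): pendant –OC(=O)CH3: an acyloxy group → ester.
  CH(COOCH3): pendant –COOCH3: carbonyl C bonded to C and –OCH3 → ester.
  CH2NHCH2: C–N–C with sp³ carbons and no adjacent C=O → amine (secondary).
  CH(NHCOCH3): pendant –NHC(=O)CH3: N bonded to a carbonyl → amide (not amine).
  CH2NHCH2: C–N–C with sp³ carbons and no adjacent C=O → amine (secondary).
  CH(CH2OCH3): pendant –CH2OCH3: C–O–C linkage → ether.
  CH2COOCH2: –C(=O)–O–C with C on the carbonyl side → ester.
  CONH2: –C(=O)NH2: carbonyl C bonded to C and to N → amide (the N is not a separate amine).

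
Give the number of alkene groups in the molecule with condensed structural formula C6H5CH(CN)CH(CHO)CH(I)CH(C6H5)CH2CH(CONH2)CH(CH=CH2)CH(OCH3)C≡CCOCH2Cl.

C6H5– phenyl ring → arene.
pendant –C≡N: nitrile.
pendant –CHO: carbonyl C bonded to C and H → aldehyde.
halogen on an sp³ carbon → alkyl halide.
pendant –C6H5: benzene ring → arene.
pendant –CONH2: carbonyl C bonded to C and N → amide.
pendant –CH=CH2: C=C double bond → alkene.
pendant –OCH3: C–O–C with sp³ C, no adjacent C=O → ether.
C≡C triple bond → alkyne.
–C(=O)– with carbon on both sides → ketone.
halogen on an sp³ carbon → alkyl halide.
Alkene appears at: CH(CH=CH2) → 1.

1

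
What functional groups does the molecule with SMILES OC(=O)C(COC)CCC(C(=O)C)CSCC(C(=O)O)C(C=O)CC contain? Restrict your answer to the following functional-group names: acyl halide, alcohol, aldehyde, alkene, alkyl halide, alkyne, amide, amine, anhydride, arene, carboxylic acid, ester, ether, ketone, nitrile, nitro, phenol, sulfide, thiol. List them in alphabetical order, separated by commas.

–COOH: carbonyl C bonded to –OH and C → carboxylic acid (the –OH is not a separate alcohol).
pendant –CH2OCH3: C–O–C linkage → ether.
pendant –COCH3: carbonyl C bonded to two carbons → ketone.
C–S–C linkage → sulfide (thioether).
pendant –COOH: carbonyl C bonded to C and –OH → carboxylic acid.
pendant –CHO: carbonyl C bonded to C and H → aldehyde.

aldehyde, carboxylic acid, ether, ketone, sulfide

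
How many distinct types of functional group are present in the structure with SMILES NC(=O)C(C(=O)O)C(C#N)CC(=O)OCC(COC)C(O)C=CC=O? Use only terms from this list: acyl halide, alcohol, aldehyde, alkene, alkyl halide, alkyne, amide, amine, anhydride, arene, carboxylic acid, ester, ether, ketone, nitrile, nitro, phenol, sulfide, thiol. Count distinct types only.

8

Reading the structure from left to right:
  H2NCO: –C(=O)NH2: carbonyl C bonded to C and to N → amide (the N is not a separate amine).
  CH(COOH): pendant –COOH: carbonyl C bonded to C and –OH → carboxylic acid.
  CH(CN): pendant –C≡N: nitrile.
  CH2COOCH2: –C(=O)–O–C with C on the carbonyl side → ester.
  CH(CH2OCH3): pendant –CH2OCH3: C–O–C linkage → ether.
  CH(OH): –OH on an sp³ carbon → alcohol (secondary).
  CH=CH: C=C double bond → alkene.
  CHO: terminal –CHO: carbonyl C bonded to H and C → aldehyde.
Distinct types present: alcohol, aldehyde, alkene, amide, carboxylic acid, ester, ether, nitrile.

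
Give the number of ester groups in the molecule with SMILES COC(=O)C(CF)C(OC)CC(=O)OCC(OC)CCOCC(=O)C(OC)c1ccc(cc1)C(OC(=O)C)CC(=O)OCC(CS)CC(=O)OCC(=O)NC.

5

CH3O–C(=O)–: carbonyl C bonded to C and to –OCH3 → ester (not ketone + ether).
pendant –CH2X: halogen on sp³ carbon → alkyl halide.
pendant –OCH3: C–O–C with sp³ C, no adjacent C=O → ether.
–C(=O)–O–C with C on the carbonyl side → ester.
pendant –OCH3: C–O–C with sp³ C, no adjacent C=O → ether.
C–O–C with sp³ carbons on both sides and no adjacent C=O → ether.
–C(=O)– with carbon on both sides → ketone.
pendant –OCH3: C–O–C with sp³ C, no adjacent C=O → ether.
para-disubstituted benzene ring → arene.
pendant –OC(=O)CH3: an acyloxy group → ester.
–C(=O)–O–C with C on the carbonyl side → ester.
pendant –CH2SH → thiol.
–C(=O)–O–C with C on the carbonyl side → ester.
–C(=O)NHCH3: carbonyl C bonded to C and to N → amide (the N is not an amine).
Ester appears at: CH3OOC, CH2COOCH2, CH(OCOCH3), CH2COOCH2, CH2COOCH2 → 5.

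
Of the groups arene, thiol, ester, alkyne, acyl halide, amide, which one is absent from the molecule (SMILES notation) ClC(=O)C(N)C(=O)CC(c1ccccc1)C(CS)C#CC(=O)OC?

acyl halide: present (ClCO — –C(=O)Cl: carbonyl C bonded to C and to a halogen → acyl halide (not alkyl halide)).
alkyne: present (C≡C — C≡C triple bond → alkyne).
arene: present (CH(C6H5) — pendant –C6H5: benzene ring → arene).
thiol: present (CH(CH2SH) — pendant –CH2SH → thiol).
ester: present (COOCH3 — –C(=O)OCH3: carbonyl C bonded to C and to –OCH3 → ester (not ketone + ether)).
amide: no segment matches this pattern.

amide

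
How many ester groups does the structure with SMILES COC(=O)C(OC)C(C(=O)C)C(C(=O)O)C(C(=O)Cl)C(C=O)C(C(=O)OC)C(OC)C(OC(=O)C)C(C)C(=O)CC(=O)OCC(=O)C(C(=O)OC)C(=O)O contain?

Working along the chain:
  CH3OOC: CH3O–C(=O)–: carbonyl C bonded to C and to –OCH3 → ester (not ketone + ether).
  CH(OCH3): pendant –OCH3: C–O–C with sp³ C, no adjacent C=O → ether.
  CH(COCH3): pendant –COCH3: carbonyl C bonded to two carbons → ketone.
  CH(COOH): pendant –COOH: carbonyl C bonded to C and –OH → carboxylic acid.
  CH(COCl): pendant –C(=O)X: carbonyl C bonded to C and halogen → acyl halide.
  CH(CHO): pendant –CHO: carbonyl C bonded to C and H → aldehyde.
  CH(COOCH3): pendant –COOCH3: carbonyl C bonded to C and –OCH3 → ester.
  CH(OCH3): pendant –OCH3: C–O–C with sp³ C, no adjacent C=O → ether.
  CH(OCOCH3): pendant –OC(=O)CH3: an acyloxy group → ester.
  CO: –C(=O)– with carbon on both sides → ketone.
  CH2COOCH2: –C(=O)–O–C with C on the carbonyl side → ester.
  CO: –C(=O)– with carbon on both sides → ketone.
  CH(COOCH3): pendant –COOCH3: carbonyl C bonded to C and –OCH3 → ester.
  COOH: –COOH: carbonyl C bonded to –OH and C → carboxylic acid (the –OH is not a separate alcohol).
Ester appears at: CH3OOC, CH(COOCH3), CH(OCOCH3), CH2COOCH2, CH(COOCH3) → 5.

5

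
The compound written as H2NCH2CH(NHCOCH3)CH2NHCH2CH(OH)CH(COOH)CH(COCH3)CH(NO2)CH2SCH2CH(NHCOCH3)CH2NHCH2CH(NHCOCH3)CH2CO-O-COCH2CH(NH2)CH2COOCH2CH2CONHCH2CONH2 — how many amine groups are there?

Reading the structure from left to right:
  H2NCH2: –NH2 on an sp³ carbon with no adjacent C=O → amine.
  CH(NHCOCH3): pendant –NHC(=O)CH3: N bonded to a carbonyl → amide (not amine).
  CH2NHCH2: C–N–C with sp³ carbons and no adjacent C=O → amine (secondary).
  CH(OH): –OH on an sp³ carbon → alcohol (secondary).
  CH(COOH): pendant –COOH: carbonyl C bonded to C and –OH → carboxylic acid.
  CH(COCH3): pendant –COCH3: carbonyl C bonded to two carbons → ketone.
  CH(NO2): –NO2 on an sp³ carbon → nitro (the N=O is not a carbonyl).
  CH2SCH2: C–S–C linkage → sulfide (thioether).
  CH(NHCOCH3): pendant –NHC(=O)CH3: N bonded to a carbonyl → amide (not amine).
  CH2NHCH2: C–N–C with sp³ carbons and no adjacent C=O → amine (secondary).
  CH(NHCOCH3): pendant –NHC(=O)CH3: N bonded to a carbonyl → amide (not amine).
  CH2CO-O-COCH2: two acyl groups sharing one oxygen, –C(=O)–O–C(=O)– → anhydride.
  CH(NH2): –NH2 on an sp³ carbon with no adjacent C=O → amine.
  CH2COOCH2: –C(=O)–O–C with C on the carbonyl side → ester.
  CH2CONHCH2: –C(=O)–N– linkage → amide (the N is not an amine).
  CONH2: –C(=O)NH2: carbonyl C bonded to C and to N → amide (the N is not a separate amine).
Amine appears at: H2NCH2, CH2NHCH2, CH2NHCH2, CH(NH2) → 4.

4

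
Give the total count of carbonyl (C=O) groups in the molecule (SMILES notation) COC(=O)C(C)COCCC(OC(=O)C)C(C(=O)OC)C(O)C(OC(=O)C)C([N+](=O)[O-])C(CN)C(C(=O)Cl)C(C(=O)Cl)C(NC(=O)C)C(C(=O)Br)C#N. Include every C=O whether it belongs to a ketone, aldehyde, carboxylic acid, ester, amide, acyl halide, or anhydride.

8

CH3OOC: ester, 1 C=O (running total 1).
CH(OCOCH3): ester, 1 C=O (running total 2).
CH(COOCH3): ester, 1 C=O (running total 3).
CH(OCOCH3): ester, 1 C=O (running total 4).
CH(COCl): acyl halide, 1 C=O (running total 5).
CH(COCl): acyl halide, 1 C=O (running total 6).
CH(NHCOCH3): amide, 1 C=O (running total 7).
CH(COBr): acyl halide, 1 C=O (running total 8).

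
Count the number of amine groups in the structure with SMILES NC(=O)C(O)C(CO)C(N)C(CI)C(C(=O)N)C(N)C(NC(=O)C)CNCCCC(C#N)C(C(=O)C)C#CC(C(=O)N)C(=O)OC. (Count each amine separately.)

3

Taking each segment in turn:
  H2NCO: –C(=O)NH2: carbonyl C bonded to C and to N → amide (the N is not a separate amine).
  CH(OH): –OH on an sp³ carbon → alcohol (secondary).
  CH(CH2OH): pendant –CH2OH on an sp³ backbone C → alcohol.
  CH(NH2): –NH2 on an sp³ carbon with no adjacent C=O → amine.
  CH(CH2I): pendant –CH2X: halogen on sp³ carbon → alkyl halide.
  CH(CONH2): pendant –CONH2: carbonyl C bonded to C and N → amide.
  CH(NH2): –NH2 on an sp³ carbon with no adjacent C=O → amine.
  CH(NHCOCH3): pendant –NHC(=O)CH3: N bonded to a carbonyl → amide (not amine).
  CH2NHCH2: C–N–C with sp³ carbons and no adjacent C=O → amine (secondary).
  CH(CN): pendant –C≡N: nitrile.
  CH(COCH3): pendant –COCH3: carbonyl C bonded to two carbons → ketone.
  C≡C: C≡C triple bond → alkyne.
  CH(CONH2): pendant –CONH2: carbonyl C bonded to C and N → amide.
  COOCH3: –C(=O)OCH3: carbonyl C bonded to C and to –OCH3 → ester (not ketone + ether).
Amine appears at: CH(NH2), CH(NH2), CH2NHCH2 → 3.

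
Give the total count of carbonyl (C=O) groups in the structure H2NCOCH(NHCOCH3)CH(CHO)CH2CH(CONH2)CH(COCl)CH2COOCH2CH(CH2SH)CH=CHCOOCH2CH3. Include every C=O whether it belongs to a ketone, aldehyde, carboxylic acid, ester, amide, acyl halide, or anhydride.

H2NCO: amide, 1 C=O (running total 1).
CH(NHCOCH3): amide, 1 C=O (running total 2).
CH(CHO): aldehyde, 1 C=O (running total 3).
CH(CONH2): amide, 1 C=O (running total 4).
CH(COCl): acyl halide, 1 C=O (running total 5).
CH2COOCH2: ester, 1 C=O (running total 6).
COOCH2CH3: ester, 1 C=O (running total 7).

7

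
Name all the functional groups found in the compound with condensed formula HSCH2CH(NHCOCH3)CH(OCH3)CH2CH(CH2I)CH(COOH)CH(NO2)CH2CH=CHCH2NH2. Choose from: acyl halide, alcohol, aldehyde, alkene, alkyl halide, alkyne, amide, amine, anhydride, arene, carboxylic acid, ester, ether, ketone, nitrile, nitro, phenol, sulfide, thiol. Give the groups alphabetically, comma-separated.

alkene, alkyl halide, amide, amine, carboxylic acid, ether, nitro, thiol

Taking each segment in turn:
  HSCH2: –SH on an sp³ carbon → thiol.
  CH(NHCOCH3): pendant –NHC(=O)CH3: N bonded to a carbonyl → amide (not amine).
  CH(OCH3): pendant –OCH3: C–O–C with sp³ C, no adjacent C=O → ether.
  CH(CH2I): pendant –CH2X: halogen on sp³ carbon → alkyl halide.
  CH(COOH): pendant –COOH: carbonyl C bonded to C and –OH → carboxylic acid.
  CH(NO2): –NO2 on an sp³ carbon → nitro (the N=O is not a carbonyl).
  CH=CH: C=C double bond → alkene.
  CH2NH2: –NH2 on an sp³ carbon with no adjacent C=O → amine.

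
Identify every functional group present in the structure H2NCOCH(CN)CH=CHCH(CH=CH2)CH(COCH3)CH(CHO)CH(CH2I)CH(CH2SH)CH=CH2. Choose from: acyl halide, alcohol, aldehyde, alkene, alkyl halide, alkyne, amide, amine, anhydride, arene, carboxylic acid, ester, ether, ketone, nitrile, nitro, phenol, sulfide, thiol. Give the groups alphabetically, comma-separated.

Working along the chain:
  H2NCO: –C(=O)NH2: carbonyl C bonded to C and to N → amide (the N is not a separate amine).
  CH(CN): pendant –C≡N: nitrile.
  CH=CH: C=C double bond → alkene.
  CH(CH=CH2): pendant –CH=CH2: C=C double bond → alkene.
  CH(COCH3): pendant –COCH3: carbonyl C bonded to two carbons → ketone.
  CH(CHO): pendant –CHO: carbonyl C bonded to C and H → aldehyde.
  CH(CH2I): pendant –CH2X: halogen on sp³ carbon → alkyl halide.
  CH(CH2SH): pendant –CH2SH → thiol.
  CH=CH2: C=C double bond → alkene.

aldehyde, alkene, alkyl halide, amide, ketone, nitrile, thiol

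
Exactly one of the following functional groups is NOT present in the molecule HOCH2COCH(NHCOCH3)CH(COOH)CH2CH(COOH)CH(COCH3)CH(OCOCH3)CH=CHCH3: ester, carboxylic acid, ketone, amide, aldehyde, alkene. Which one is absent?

alkene: present (CH=CH — C=C double bond → alkene).
amide: present (CH(NHCOCH3) — pendant –NHC(=O)CH3: N bonded to a carbonyl → amide (not amine)).
carboxylic acid: present (CH(COOH) — pendant –COOH: carbonyl C bonded to C and –OH → carboxylic acid).
ketone: present (CO — –C(=O)– with carbon on both sides → ketone).
ester: present (CH(OCOCH3) — pendant –OC(=O)CH3: an acyloxy group → ester).
aldehyde: absent. In each of CO and CH(COCH3), the carbonyl carbon is bonded to two carbons, so it is a ketone, not an aldehyde. In CH(COOH), the carbonyl carbon bears –OH, not –H, so it is a carboxylic acid.

aldehyde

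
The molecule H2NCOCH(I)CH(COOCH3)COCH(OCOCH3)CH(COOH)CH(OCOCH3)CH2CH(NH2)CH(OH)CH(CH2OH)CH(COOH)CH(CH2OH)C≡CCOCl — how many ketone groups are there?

1

Reading the structure from left to right:
  H2NCO: –C(=O)NH2: carbonyl C bonded to C and to N → amide (the N is not a separate amine).
  CH(I): halogen on an sp³ carbon → alkyl halide.
  CH(COOCH3): pendant –COOCH3: carbonyl C bonded to C and –OCH3 → ester.
  CO: –C(=O)– with carbon on both sides → ketone.
  CH(OCOCH3): pendant –OC(=O)CH3: an acyloxy group → ester.
  CH(COOH): pendant –COOH: carbonyl C bonded to C and –OH → carboxylic acid.
  CH(OCOCH3): pendant –OC(=O)CH3: an acyloxy group → ester.
  CH(NH2): –NH2 on an sp³ carbon with no adjacent C=O → amine.
  CH(OH): –OH on an sp³ carbon → alcohol (secondary).
  CH(CH2OH): pendant –CH2OH on an sp³ backbone C → alcohol.
  CH(COOH): pendant –COOH: carbonyl C bonded to C and –OH → carboxylic acid.
  CH(CH2OH): pendant –CH2OH on an sp³ backbone C → alcohol.
  C≡C: C≡C triple bond → alkyne.
  COCl: –C(=O)Cl: carbonyl C bonded to C and to a halogen → acyl halide (not alkyl halide).
Ketone appears at: CO → 1.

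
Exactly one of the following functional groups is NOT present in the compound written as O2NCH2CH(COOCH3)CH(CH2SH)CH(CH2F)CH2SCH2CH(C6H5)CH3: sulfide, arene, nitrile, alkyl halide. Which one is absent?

nitrile

arene: present (CH(C6H5) — pendant –C6H5: benzene ring → arene).
alkyl halide: present (CH(CH2F) — pendant –CH2X: halogen on sp³ carbon → alkyl halide).
sulfide: present (CH2SCH2 — C–S–C linkage → sulfide (thioether)).
nitrile: no segment matches this pattern.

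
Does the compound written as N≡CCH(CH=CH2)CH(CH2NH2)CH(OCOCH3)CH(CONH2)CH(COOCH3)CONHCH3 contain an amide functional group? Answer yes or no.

yes

N≡C–: carbon triple-bonded to nitrogen → nitrile.
pendant –CH=CH2: C=C double bond → alkene.
pendant –CH2NH2: N on sp³ C, no adjacent C=O → amine.
pendant –OC(=O)CH3: an acyloxy group → ester.
pendant –CONH2: carbonyl C bonded to C and N → amide.
pendant –COOCH3: carbonyl C bonded to C and –OCH3 → ester.
–C(=O)NHCH3: carbonyl C bonded to C and to N → amide (the N is not an amine).
The CH(CONH2) segment supplies the amide: pendant –CONH2: carbonyl C bonded to C and N → amide.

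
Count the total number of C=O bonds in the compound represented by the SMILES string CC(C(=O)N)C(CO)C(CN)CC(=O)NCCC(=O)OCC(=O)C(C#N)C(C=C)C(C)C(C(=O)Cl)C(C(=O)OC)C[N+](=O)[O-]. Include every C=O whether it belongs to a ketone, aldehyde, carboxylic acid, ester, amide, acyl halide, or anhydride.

6

CH(CONH2): amide, 1 C=O (running total 1).
CH2CONHCH2: amide, 1 C=O (running total 2).
CH2COOCH2: ester, 1 C=O (running total 3).
CO: ketone, 1 C=O (running total 4).
CH(COCl): acyl halide, 1 C=O (running total 5).
CH(COOCH3): ester, 1 C=O (running total 6).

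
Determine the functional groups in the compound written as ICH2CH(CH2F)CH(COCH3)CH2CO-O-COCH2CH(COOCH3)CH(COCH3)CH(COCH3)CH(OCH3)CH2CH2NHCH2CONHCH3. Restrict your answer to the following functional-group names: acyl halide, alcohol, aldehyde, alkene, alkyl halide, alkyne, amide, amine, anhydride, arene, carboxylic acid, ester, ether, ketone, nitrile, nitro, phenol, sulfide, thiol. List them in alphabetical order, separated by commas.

alkyl halide, amide, amine, anhydride, ester, ether, ketone

halogen on an sp³ carbon → alkyl halide.
pendant –CH2X: halogen on sp³ carbon → alkyl halide.
pendant –COCH3: carbonyl C bonded to two carbons → ketone.
two acyl groups sharing one oxygen, –C(=O)–O–C(=O)– → anhydride.
pendant –COOCH3: carbonyl C bonded to C and –OCH3 → ester.
pendant –COCH3: carbonyl C bonded to two carbons → ketone.
pendant –COCH3: carbonyl C bonded to two carbons → ketone.
pendant –OCH3: C–O–C with sp³ C, no adjacent C=O → ether.
C–N–C with sp³ carbons and no adjacent C=O → amine (secondary).
–C(=O)NHCH3: carbonyl C bonded to C and to N → amide (the N is not an amine).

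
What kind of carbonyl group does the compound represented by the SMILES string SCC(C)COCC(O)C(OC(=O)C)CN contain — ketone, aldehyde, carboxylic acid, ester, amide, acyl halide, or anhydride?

ester

The carbonyl is in the CH(OCOCH3) segment: pendant –OC(=O)CH3: an acyloxy group → ester.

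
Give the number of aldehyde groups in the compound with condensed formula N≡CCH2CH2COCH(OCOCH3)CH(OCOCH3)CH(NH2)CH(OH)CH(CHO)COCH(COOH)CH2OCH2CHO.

Taking each segment in turn:
  N≡C: N≡C–: carbon triple-bonded to nitrogen → nitrile.
  CO: –C(=O)– with carbon on both sides → ketone.
  CH(OCOCH3): pendant –OC(=O)CH3: an acyloxy group → ester.
  CH(OCOCH3): pendant –OC(=O)CH3: an acyloxy group → ester.
  CH(NH2): –NH2 on an sp³ carbon with no adjacent C=O → amine.
  CH(OH): –OH on an sp³ carbon → alcohol (secondary).
  CH(CHO): pendant –CHO: carbonyl C bonded to C and H → aldehyde.
  CO: –C(=O)– with carbon on both sides → ketone.
  CH(COOH): pendant –COOH: carbonyl C bonded to C and –OH → carboxylic acid.
  CH2OCH2: C–O–C with sp³ carbons on both sides and no adjacent C=O → ether.
  CHO: terminal –CHO: carbonyl C bonded to H and C → aldehyde.
Aldehyde appears at: CH(CHO), CHO → 2.

2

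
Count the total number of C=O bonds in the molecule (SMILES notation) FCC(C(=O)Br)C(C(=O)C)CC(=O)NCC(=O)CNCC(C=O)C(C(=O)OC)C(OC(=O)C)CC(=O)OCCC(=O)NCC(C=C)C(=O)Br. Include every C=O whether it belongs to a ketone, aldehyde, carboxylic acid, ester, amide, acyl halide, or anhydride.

CH(COBr): acyl halide, 1 C=O (running total 1).
CH(COCH3): ketone, 1 C=O (running total 2).
CH2CONHCH2: amide, 1 C=O (running total 3).
CO: ketone, 1 C=O (running total 4).
CH(CHO): aldehyde, 1 C=O (running total 5).
CH(COOCH3): ester, 1 C=O (running total 6).
CH(OCOCH3): ester, 1 C=O (running total 7).
CH2COOCH2: ester, 1 C=O (running total 8).
CH2CONHCH2: amide, 1 C=O (running total 9).
COBr: acyl halide, 1 C=O (running total 10).

10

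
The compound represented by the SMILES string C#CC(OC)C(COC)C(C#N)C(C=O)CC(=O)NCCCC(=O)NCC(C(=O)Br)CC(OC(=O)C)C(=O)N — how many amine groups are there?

Reading the structure from left to right:
  HC≡C: C≡C triple bond → alkyne.
  CH(OCH3): pendant –OCH3: C–O–C with sp³ C, no adjacent C=O → ether.
  CH(CH2OCH3): pendant –CH2OCH3: C–O–C linkage → ether.
  CH(CN): pendant –C≡N: nitrile.
  CH(CHO): pendant –CHO: carbonyl C bonded to C and H → aldehyde.
  CH2CONHCH2: –C(=O)–N– linkage → amide (the N is not an amine).
  CH2CONHCH2: –C(=O)–N– linkage → amide (the N is not an amine).
  CH(COBr): pendant –C(=O)X: carbonyl C bonded to C and halogen → acyl halide.
  CH(OCOCH3): pendant –OC(=O)CH3: an acyloxy group → ester.
  CONH2: –C(=O)NH2: carbonyl C bonded to C and to N → amide (the N is not a separate amine).
No segment is a amine: CH(CN) is nitrile, not amine; CH2CONHCH2 is amide, not amine; CH2CONHCH2 is amide, not amine. → 0.

0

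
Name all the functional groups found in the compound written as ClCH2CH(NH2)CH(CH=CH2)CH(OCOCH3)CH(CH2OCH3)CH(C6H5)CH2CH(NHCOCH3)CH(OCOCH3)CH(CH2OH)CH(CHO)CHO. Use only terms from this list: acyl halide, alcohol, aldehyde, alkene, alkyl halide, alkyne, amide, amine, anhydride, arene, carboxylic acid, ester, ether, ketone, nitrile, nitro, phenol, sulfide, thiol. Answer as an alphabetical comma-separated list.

alcohol, aldehyde, alkene, alkyl halide, amide, amine, arene, ester, ether

Taking each segment in turn:
  ClCH2: halogen on an sp³ carbon → alkyl halide.
  CH(NH2): –NH2 on an sp³ carbon with no adjacent C=O → amine.
  CH(CH=CH2): pendant –CH=CH2: C=C double bond → alkene.
  CH(OCOCH3): pendant –OC(=O)CH3: an acyloxy group → ester.
  CH(CH2OCH3): pendant –CH2OCH3: C–O–C linkage → ether.
  CH(C6H5): pendant –C6H5: benzene ring → arene.
  CH(NHCOCH3): pendant –NHC(=O)CH3: N bonded to a carbonyl → amide (not amine).
  CH(OCOCH3): pendant –OC(=O)CH3: an acyloxy group → ester.
  CH(CH2OH): pendant –CH2OH on an sp³ backbone C → alcohol.
  CH(CHO): pendant –CHO: carbonyl C bonded to C and H → aldehyde.
  CHO: terminal –CHO: carbonyl C bonded to H and C → aldehyde.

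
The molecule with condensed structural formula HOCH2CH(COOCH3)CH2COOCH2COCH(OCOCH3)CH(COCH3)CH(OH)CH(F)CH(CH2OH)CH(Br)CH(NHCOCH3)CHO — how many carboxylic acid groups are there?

0

Working along the chain:
  HOCH2: HO– on an sp³ carbon → alcohol.
  CH(COOCH3): pendant –COOCH3: carbonyl C bonded to C and –OCH3 → ester.
  CH2COOCH2: –C(=O)–O–C with C on the carbonyl side → ester.
  CO: –C(=O)– with carbon on both sides → ketone.
  CH(OCOCH3): pendant –OC(=O)CH3: an acyloxy group → ester.
  CH(COCH3): pendant –COCH3: carbonyl C bonded to two carbons → ketone.
  CH(OH): –OH on an sp³ carbon → alcohol (secondary).
  CH(F): halogen on an sp³ carbon → alkyl halide.
  CH(CH2OH): pendant –CH2OH on an sp³ backbone C → alcohol.
  CH(Br): halogen on an sp³ carbon → alkyl halide.
  CH(NHCOCH3): pendant –NHC(=O)CH3: N bonded to a carbonyl → amide (not amine).
  CHO: terminal –CHO: carbonyl C bonded to H and C → aldehyde.
No segment is a carboxylic acid: HOCH2 is alcohol, not carboxylic acid; CH(COOCH3) is ester, not carboxylic acid; CH2COOCH2 is ester, not carboxylic acid. → 0.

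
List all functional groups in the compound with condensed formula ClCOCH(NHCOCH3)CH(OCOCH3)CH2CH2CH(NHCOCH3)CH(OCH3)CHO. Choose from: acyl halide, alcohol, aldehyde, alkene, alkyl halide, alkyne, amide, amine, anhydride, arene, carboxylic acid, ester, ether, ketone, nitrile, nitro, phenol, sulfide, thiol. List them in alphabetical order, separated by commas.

Working along the chain:
  ClCO: –C(=O)Cl: carbonyl C bonded to C and to a halogen → acyl halide (not alkyl halide).
  CH(NHCOCH3): pendant –NHC(=O)CH3: N bonded to a carbonyl → amide (not amine).
  CH(OCOCH3): pendant –OC(=O)CH3: an acyloxy group → ester.
  CH(NHCOCH3): pendant –NHC(=O)CH3: N bonded to a carbonyl → amide (not amine).
  CH(OCH3): pendant –OCH3: C–O–C with sp³ C, no adjacent C=O → ether.
  CHO: terminal –CHO: carbonyl C bonded to H and C → aldehyde.

acyl halide, aldehyde, amide, ester, ether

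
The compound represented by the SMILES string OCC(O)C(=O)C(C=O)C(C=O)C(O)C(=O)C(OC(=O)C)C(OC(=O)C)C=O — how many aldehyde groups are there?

HO– on an sp³ carbon → alcohol.
–OH on an sp³ carbon → alcohol (secondary).
–C(=O)– with carbon on both sides → ketone.
pendant –CHO: carbonyl C bonded to C and H → aldehyde.
pendant –CHO: carbonyl C bonded to C and H → aldehyde.
–OH on an sp³ carbon → alcohol (secondary).
–C(=O)– with carbon on both sides → ketone.
pendant –OC(=O)CH3: an acyloxy group → ester.
pendant –OC(=O)CH3: an acyloxy group → ester.
terminal –CHO: carbonyl C bonded to H and C → aldehyde.
Aldehyde appears at: CH(CHO), CH(CHO), CHO → 3.

3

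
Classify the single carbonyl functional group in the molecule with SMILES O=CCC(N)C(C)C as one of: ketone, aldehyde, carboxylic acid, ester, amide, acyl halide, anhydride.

aldehyde

The carbonyl is in the OHC segment: terminal –CHO: carbonyl C bonded to H and C → aldehyde.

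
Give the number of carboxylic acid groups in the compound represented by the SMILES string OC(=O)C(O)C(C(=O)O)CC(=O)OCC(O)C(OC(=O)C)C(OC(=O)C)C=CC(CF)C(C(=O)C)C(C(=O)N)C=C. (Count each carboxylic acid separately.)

2

Reading the structure from left to right:
  HOOC: –COOH: carbonyl C bonded to –OH and C → carboxylic acid (the –OH is not a separate alcohol).
  CH(OH): –OH on an sp³ carbon → alcohol (secondary).
  CH(COOH): pendant –COOH: carbonyl C bonded to C and –OH → carboxylic acid.
  CH2COOCH2: –C(=O)–O–C with C on the carbonyl side → ester.
  CH(OH): –OH on an sp³ carbon → alcohol (secondary).
  CH(OCOCH3): pendant –OC(=O)CH3: an acyloxy group → ester.
  CH(OCOCH3): pendant –OC(=O)CH3: an acyloxy group → ester.
  CH=CH: C=C double bond → alkene.
  CH(CH2F): pendant –CH2X: halogen on sp³ carbon → alkyl halide.
  CH(COCH3): pendant –COCH3: carbonyl C bonded to two carbons → ketone.
  CH(CONH2): pendant –CONH2: carbonyl C bonded to C and N → amide.
  CH=CH2: C=C double bond → alkene.
Carboxylic acid appears at: HOOC, CH(COOH) → 2.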